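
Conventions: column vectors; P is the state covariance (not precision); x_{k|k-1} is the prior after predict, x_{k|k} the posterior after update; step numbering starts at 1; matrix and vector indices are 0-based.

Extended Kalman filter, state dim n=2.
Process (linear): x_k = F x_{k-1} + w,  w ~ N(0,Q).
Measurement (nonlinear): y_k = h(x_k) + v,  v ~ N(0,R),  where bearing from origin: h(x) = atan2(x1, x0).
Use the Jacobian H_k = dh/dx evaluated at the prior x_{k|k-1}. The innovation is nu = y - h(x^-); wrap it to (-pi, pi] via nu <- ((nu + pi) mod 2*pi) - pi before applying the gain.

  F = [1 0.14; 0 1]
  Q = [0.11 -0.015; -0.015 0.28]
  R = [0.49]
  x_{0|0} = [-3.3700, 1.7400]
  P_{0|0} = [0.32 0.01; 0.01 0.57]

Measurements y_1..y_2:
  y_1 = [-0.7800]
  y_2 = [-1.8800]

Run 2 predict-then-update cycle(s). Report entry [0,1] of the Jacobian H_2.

step 1: x^-=[-3.1264, 1.7400]  P^-=[0.4440 0.0748; 0.0748 0.8500]  H_jac=[-0.1359 -0.2442]  S=[0.5539]  K=[-0.1419; -0.3931]  nu=[2.8695]  x^+=[-3.5337, 0.6119]  P^+=[0.4328 0.0439; 0.0439 0.7644]
step 2: x^-=[-3.4480, 0.6119]  P^-=[0.5701 0.1359; 0.1359 1.0444]  H_jac=[-0.0499 -0.2812]  S=[0.5778]  K=[-0.1154; -0.5200]  nu=[1.4372]  x^+=[-3.6138, -0.1354]  P^+=[0.5624 0.1012; 0.1012 0.8882]

H_jac[0,1] = -0.2812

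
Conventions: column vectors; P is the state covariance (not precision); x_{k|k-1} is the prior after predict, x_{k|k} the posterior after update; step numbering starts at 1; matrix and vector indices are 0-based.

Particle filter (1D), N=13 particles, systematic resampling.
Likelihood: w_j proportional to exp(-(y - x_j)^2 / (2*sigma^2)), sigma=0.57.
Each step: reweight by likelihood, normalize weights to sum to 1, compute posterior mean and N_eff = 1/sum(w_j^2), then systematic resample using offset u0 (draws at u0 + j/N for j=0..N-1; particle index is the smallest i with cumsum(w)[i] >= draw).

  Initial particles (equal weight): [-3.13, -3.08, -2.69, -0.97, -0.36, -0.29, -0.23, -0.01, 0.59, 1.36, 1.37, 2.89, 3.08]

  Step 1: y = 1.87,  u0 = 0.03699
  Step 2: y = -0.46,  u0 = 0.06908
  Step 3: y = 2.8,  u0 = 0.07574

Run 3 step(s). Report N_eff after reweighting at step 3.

step 1: w=[0.0000, 0.0000, 0.0000, 0.0000, 0.0003, 0.0004, 0.0006, 0.0025, 0.0461, 0.3841, 0.3901, 0.1156, 0.0602]  mean=1.6033  Neff=3.1359  idx=[8, 9, 9, 9, 9, 9, 10, 10, 10, 10, 10, 11, 12]
step 2: w=[0.7551, 0.0252, 0.0252, 0.0252, 0.0252, 0.0252, 0.0238, 0.0238, 0.0238, 0.0238, 0.0238, 0.0000, 0.0000]  mean=0.7798  Neff=1.7356  idx=[0, 0, 0, 0, 0, 0, 0, 0, 0, 1, 4, 7, 10]
step 3: w=[0.0031, 0.0031, 0.0031, 0.0031, 0.0031, 0.0031, 0.0031, 0.0031, 0.0031, 0.2376, 0.2376, 0.2483, 0.2483]  mean=1.3432  Neff=4.2326  idx=[9, 9, 9, 10, 10, 10, 11, 11, 11, 12, 12, 12, 12]

N_eff = 4.2326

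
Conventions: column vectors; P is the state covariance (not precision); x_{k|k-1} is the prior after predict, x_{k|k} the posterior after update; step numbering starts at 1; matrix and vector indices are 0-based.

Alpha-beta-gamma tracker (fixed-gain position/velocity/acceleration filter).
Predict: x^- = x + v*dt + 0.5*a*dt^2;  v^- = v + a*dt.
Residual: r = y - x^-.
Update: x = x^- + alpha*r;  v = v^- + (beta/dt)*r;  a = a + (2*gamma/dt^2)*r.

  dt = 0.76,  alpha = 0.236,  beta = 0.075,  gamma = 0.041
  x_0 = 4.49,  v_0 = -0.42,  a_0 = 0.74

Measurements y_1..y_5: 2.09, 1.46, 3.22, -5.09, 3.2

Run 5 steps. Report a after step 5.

a_post = -0.7548

step 1: x_pred=4.3845  r=-2.2945  x^+=3.8430  v^+=-0.0840  a^+=0.4143
step 2: x_pred=3.8988  r=-2.4388  x^+=3.3232  v^+=-0.0099  a^+=0.0680
step 3: x_pred=3.3354  r=-0.1154  x^+=3.3081  v^+=0.0305  a^+=0.0517
step 4: x_pred=3.3462  r=-8.4362  x^+=1.3553  v^+=-0.7628  a^+=-1.1460
step 5: x_pred=0.4446  r=2.7554  x^+=1.0948  v^+=-1.3619  a^+=-0.7548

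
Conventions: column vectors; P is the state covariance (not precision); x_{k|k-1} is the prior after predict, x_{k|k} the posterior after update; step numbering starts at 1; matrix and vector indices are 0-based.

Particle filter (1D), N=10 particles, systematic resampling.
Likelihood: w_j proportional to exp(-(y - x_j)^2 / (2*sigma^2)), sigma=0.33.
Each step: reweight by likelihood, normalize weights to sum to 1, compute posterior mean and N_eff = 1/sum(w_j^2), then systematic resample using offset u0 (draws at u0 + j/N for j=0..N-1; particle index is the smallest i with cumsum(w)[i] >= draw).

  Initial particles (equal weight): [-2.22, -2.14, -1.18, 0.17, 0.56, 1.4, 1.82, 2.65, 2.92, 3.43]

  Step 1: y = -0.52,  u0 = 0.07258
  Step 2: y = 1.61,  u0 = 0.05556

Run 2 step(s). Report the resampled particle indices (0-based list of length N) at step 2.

resampled_idx = [5, 5, 6, 6, 7, 7, 8, 8, 9, 9]

step 1: w=[0.0000, 0.0000, 0.5361, 0.4451, 0.0187, 0.0000, 0.0000, 0.0000, 0.0000, 0.0000]  mean=-0.5465  Neff=2.0579  idx=[2, 2, 2, 2, 2, 3, 3, 3, 3, 3]
step 2: w=[0.0000, 0.0000, 0.0000, 0.0000, 0.0000, 0.2000, 0.2000, 0.2000, 0.2000, 0.2000]  mean=0.1700  Neff=5.0000  idx=[5, 5, 6, 6, 7, 7, 8, 8, 9, 9]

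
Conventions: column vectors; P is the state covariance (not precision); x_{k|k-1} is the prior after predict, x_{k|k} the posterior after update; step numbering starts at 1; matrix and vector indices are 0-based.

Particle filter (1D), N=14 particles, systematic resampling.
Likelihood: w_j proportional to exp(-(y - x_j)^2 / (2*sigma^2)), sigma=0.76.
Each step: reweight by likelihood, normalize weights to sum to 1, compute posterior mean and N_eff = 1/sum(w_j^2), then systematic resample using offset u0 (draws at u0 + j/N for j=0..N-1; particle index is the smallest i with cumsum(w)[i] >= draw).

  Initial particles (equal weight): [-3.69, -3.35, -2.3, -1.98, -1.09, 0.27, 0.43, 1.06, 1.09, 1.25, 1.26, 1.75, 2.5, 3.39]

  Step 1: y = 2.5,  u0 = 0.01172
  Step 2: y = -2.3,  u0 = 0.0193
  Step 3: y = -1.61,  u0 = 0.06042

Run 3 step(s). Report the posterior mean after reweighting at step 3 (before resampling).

post_mean = 0.4334

step 1: w=[0.0000, 0.0000, 0.0000, 0.0000, 0.0000, 0.0045, 0.0081, 0.0549, 0.0592, 0.0855, 0.0874, 0.2032, 0.3307, 0.1666]  mean=2.0914  Neff=5.0015  idx=[6, 8, 9, 10, 10, 11, 11, 12, 12, 12, 12, 12, 13, 13]
step 2: w=[0.9394, 0.0285, 0.0109, 0.0102, 0.0102, 0.0004, 0.0004, 0.0000, 0.0000, 0.0000, 0.0000, 0.0000, 0.0000, 0.0000]  mean=0.4758  Neff=1.1318  idx=[0, 0, 0, 0, 0, 0, 0, 0, 0, 0, 0, 0, 0, 1]
step 3: w=[0.0765, 0.0765, 0.0765, 0.0765, 0.0765, 0.0765, 0.0765, 0.0765, 0.0765, 0.0765, 0.0765, 0.0765, 0.0765, 0.0051]  mean=0.4334  Neff=13.1292  idx=[0, 1, 2, 3, 4, 5, 6, 7, 8, 9, 10, 11, 11, 12]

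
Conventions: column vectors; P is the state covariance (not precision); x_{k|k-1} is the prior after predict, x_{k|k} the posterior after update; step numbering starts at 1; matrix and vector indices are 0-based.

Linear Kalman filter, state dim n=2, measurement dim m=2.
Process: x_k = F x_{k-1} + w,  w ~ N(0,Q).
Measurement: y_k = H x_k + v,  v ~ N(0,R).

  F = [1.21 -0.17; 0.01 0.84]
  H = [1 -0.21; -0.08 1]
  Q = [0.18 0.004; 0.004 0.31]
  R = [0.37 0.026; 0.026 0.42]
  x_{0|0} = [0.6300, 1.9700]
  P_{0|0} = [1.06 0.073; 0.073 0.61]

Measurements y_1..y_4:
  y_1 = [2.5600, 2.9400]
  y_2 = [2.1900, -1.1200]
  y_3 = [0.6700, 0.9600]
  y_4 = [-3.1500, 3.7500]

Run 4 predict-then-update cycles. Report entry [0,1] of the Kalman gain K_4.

step 1: x^-=[0.4274, 1.6611]  P^-=[1.7195 0.0038; 0.0038 0.7417]  S=[2.1207 -0.2635; -0.2635 1.1721]  K=[0.8192 0.0700; 0.0071 0.6342]  nu=[2.4814, 1.3131]  x^+=[2.5521, 2.5115]  P^+=[0.3210 0.0764; 0.0764 0.2726]
step 2: x^-=[2.6610, 2.1352]  P^-=[0.6264 0.0465; 0.0465 0.5037]  S=[0.9991 -0.0827; -0.0827 0.9203]  K=[0.6215 0.0518; -0.0145 0.5420]  nu=[-0.0226, -3.0423]  x^+=[2.4892, 0.4866]  P^+=[0.2433 0.0574; 0.0574 0.2318]
step 3: x^-=[2.9293, 0.4337]  P^-=[0.5194 0.0321; 0.0321 0.4746]  S=[0.8968 -0.0826; -0.0826 0.8928]  K=[0.5755 0.0426; -0.0269 0.5262]  nu=[-2.1682, 0.7607]  x^+=[1.7138, 0.8923]  P^+=[0.2247 0.0509; 0.0509 0.2244]
step 4: x^-=[1.9220, 0.7666]  P^-=[0.4946 0.0263; 0.0263 0.4692]  S=[0.8743 -0.0854; -0.0854 0.8882]  K=[0.5633 0.0392; -0.0316 0.5229]  nu=[-4.9110, 3.1371]  x^+=[-0.7212, 2.5621]  P^+=[0.2196 0.0487; 0.0487 0.2227]

K[0,1] = 0.0392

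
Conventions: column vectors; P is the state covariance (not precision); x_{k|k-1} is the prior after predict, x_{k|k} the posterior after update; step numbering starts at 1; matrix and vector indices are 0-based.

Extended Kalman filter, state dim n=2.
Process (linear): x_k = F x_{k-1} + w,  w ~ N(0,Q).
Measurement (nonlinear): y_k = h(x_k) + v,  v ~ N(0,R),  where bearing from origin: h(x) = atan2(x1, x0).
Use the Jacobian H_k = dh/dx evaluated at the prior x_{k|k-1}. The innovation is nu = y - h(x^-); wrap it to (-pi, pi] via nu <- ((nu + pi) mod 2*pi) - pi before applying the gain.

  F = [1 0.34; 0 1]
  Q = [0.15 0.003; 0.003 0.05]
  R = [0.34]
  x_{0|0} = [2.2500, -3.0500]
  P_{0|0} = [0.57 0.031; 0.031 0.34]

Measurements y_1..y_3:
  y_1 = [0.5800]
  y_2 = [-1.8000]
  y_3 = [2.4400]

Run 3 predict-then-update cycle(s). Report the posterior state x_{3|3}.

x_post = [-1.7838, -3.3127]

step 1: x^-=[1.2130, -3.0500]  P^-=[0.7804 0.1496; 0.1496 0.3900]  H_jac=[0.2831 0.1126]  S=[0.4170]  K=[0.5701; 0.2068]  nu=[1.7723]  x^+=[2.2235, -2.6834]  P^+=[0.6448 0.1004; 0.1004 0.3722]
step 2: x^-=[1.3111, -2.6834]  P^-=[0.9061 0.2300; 0.2300 0.4222]  H_jac=[0.3008 0.1470]  S=[0.4515]  K=[0.6787; 0.2907]  nu=[-0.6837]  x^+=[0.8471, -2.8821]  P^+=[0.6982 0.1409; 0.1409 0.3840]
step 3: x^-=[-0.1328, -2.8821]  P^-=[0.9884 0.2745; 0.2745 0.4340]  H_jac=[0.3462 -0.0160]  S=[0.4556]  K=[0.7416; 0.1934]  nu=[-2.2263]  x^+=[-1.7838, -3.3127]  P^+=[0.7379 0.2091; 0.2091 0.4170]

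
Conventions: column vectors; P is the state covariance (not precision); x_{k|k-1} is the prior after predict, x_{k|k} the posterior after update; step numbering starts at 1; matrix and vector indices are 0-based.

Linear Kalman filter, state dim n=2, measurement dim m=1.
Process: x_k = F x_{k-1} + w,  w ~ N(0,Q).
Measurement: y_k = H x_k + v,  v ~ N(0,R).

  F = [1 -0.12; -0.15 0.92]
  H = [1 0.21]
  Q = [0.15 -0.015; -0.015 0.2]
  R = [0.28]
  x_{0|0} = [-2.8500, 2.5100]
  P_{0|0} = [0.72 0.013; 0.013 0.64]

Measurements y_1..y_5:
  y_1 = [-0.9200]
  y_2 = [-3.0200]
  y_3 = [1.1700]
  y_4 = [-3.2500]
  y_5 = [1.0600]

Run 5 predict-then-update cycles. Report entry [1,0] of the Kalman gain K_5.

step 1: x^-=[-3.1512, 2.7367]  P^-=[0.8761 -0.1815; -0.1815 0.7543]  S=[1.1131]  K=[0.7528; -0.0207]  nu=[1.6565]  x^+=[-1.9042, 2.7024]  P^+=[0.2452 -0.1641; -0.1641 0.7538]
step 2: x^-=[-2.2285, 2.7718]  P^-=[0.4455 -0.2889; -0.2889 0.8889]  S=[0.6433]  K=[0.5982; -0.1590]  nu=[-1.3736]  x^+=[-3.0501, 2.9902]  P^+=[0.2153 -0.2278; -0.2278 0.8726]
step 3: x^-=[-3.4089, 3.2085]  P^-=[0.4325 -0.3573; -0.3573 1.0063]  S=[0.6069]  K=[0.5891; -0.2405]  nu=[3.9051]  x^+=[-1.1083, 2.2693]  P^+=[0.2219 -0.2713; -0.2713 0.9712]
step 4: x^-=[-1.3807, 2.2540]  P^-=[0.4510 -0.4100; -0.4100 1.1019]  S=[0.6074]  K=[0.6008; -0.2940]  nu=[-2.3427]  x^+=[-2.7881, 2.9428]  P^+=[0.2318 -0.3027; -0.3027 1.0494]
step 5: x^-=[-3.1412, 3.1255]  P^-=[0.4695 -0.4495; -0.4495 1.1769]  S=[0.6126]  K=[0.6123; -0.3303]  nu=[3.5448]  x^+=[-0.9706, 1.9545]  P^+=[0.2398 -0.3256; -0.3256 1.1101]

K[1,0] = -0.3303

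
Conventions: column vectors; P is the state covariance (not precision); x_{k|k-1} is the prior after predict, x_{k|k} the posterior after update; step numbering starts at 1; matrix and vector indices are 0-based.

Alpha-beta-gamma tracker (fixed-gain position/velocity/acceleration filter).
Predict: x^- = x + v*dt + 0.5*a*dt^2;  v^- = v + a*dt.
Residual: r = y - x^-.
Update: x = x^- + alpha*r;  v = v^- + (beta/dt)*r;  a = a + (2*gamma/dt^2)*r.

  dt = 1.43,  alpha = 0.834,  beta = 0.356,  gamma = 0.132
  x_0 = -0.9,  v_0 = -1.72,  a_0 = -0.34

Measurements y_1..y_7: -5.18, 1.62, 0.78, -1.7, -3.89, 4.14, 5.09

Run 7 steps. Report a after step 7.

step 1: x_pred=-3.7072  r=-1.4728  x^+=-4.9355  v^+=-2.5728  a^+=-0.5301
step 2: x_pred=-9.1567  r=10.7767  x^+=-0.1689  v^+=-0.6481  a^+=0.8612
step 3: x_pred=-0.2152  r=0.9952  x^+=0.6148  v^+=0.8311  a^+=0.9896
step 4: x_pred=2.8152  r=-4.5152  x^+=-0.9505  v^+=1.1223  a^+=0.4067
step 5: x_pred=1.0702  r=-4.9602  x^+=-3.0666  v^+=0.4690  a^+=-0.2337
step 6: x_pred=-2.6348  r=6.7748  x^+=3.0154  v^+=1.8215  a^+=0.6410
step 7: x_pred=6.2755  r=-1.1855  x^+=5.2868  v^+=2.4430  a^+=0.4879

a_post = 0.4879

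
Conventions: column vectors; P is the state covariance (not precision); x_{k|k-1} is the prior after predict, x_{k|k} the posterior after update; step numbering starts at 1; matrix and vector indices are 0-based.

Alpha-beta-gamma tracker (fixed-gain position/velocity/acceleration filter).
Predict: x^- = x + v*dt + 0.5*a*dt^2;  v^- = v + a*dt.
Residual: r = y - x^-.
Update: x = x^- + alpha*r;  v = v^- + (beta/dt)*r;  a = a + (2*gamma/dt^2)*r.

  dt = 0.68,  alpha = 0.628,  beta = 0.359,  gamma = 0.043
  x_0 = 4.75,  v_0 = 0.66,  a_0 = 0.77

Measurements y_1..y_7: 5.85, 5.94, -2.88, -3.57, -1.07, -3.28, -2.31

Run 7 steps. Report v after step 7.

v_post = -0.6588

step 1: x_pred=5.3768  r=0.4732  x^+=5.6740  v^+=1.4334  a^+=0.8580
step 2: x_pred=6.8471  r=-0.9071  x^+=6.2774  v^+=1.5380  a^+=0.6893
step 3: x_pred=7.4826  r=-10.3626  x^+=0.9749  v^+=-3.4642  a^+=-1.2380
step 4: x_pred=-1.6670  r=-1.9030  x^+=-2.8621  v^+=-5.3107  a^+=-1.5919
step 5: x_pred=-6.8414  r=5.7714  x^+=-3.2170  v^+=-3.3463  a^+=-0.5185
step 6: x_pred=-5.6123  r=2.3323  x^+=-4.1476  v^+=-2.4675  a^+=-0.0848
step 7: x_pred=-5.8451  r=3.5351  x^+=-3.6251  v^+=-0.6588  a^+=0.5727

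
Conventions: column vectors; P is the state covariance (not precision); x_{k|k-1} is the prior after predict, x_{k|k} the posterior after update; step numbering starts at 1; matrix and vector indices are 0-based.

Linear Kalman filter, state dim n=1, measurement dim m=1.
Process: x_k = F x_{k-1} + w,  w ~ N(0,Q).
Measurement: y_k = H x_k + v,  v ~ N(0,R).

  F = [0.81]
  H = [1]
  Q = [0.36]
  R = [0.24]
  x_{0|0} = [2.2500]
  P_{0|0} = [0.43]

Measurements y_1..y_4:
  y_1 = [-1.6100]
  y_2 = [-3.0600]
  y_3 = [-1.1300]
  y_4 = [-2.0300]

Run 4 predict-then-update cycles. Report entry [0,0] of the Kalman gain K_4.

step 1: x^-=[1.8225]  P^-=[0.6421]  S=[0.8821]  K=[0.7279]  nu=[-3.4325]  x^+=[-0.6761]  P^+=[0.1747]
step 2: x^-=[-0.5477]  P^-=[0.4746]  S=[0.7146]  K=[0.6642]  nu=[-2.5123]  x^+=[-2.2162]  P^+=[0.1594]
step 3: x^-=[-1.7952]  P^-=[0.4646]  S=[0.7046]  K=[0.6594]  nu=[0.6652]  x^+=[-1.3566]  P^+=[0.1582]
step 4: x^-=[-1.0988]  P^-=[0.4638]  S=[0.7038]  K=[0.6590]  nu=[-0.9312]  x^+=[-1.7125]  P^+=[0.1582]

K[0,0] = 0.6590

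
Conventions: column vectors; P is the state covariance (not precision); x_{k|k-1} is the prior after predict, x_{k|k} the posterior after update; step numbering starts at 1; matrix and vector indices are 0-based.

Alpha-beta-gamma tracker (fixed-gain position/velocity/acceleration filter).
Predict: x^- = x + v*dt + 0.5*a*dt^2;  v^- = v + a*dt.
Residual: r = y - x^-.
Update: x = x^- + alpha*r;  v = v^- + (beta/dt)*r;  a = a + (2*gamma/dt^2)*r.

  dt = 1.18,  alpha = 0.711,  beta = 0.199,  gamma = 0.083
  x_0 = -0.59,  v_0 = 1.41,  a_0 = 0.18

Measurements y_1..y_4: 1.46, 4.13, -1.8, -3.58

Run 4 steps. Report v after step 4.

v_post = -0.6927

step 1: x_pred=1.1991  r=0.2609  x^+=1.3846  v^+=1.6664  a^+=0.2111
step 2: x_pred=3.4979  r=0.6321  x^+=3.9473  v^+=2.0221  a^+=0.2865
step 3: x_pred=6.5328  r=-8.3328  x^+=0.6082  v^+=0.9548  a^+=-0.7070
step 4: x_pred=1.2427  r=-4.8227  x^+=-2.1862  v^+=-0.6927  a^+=-1.2819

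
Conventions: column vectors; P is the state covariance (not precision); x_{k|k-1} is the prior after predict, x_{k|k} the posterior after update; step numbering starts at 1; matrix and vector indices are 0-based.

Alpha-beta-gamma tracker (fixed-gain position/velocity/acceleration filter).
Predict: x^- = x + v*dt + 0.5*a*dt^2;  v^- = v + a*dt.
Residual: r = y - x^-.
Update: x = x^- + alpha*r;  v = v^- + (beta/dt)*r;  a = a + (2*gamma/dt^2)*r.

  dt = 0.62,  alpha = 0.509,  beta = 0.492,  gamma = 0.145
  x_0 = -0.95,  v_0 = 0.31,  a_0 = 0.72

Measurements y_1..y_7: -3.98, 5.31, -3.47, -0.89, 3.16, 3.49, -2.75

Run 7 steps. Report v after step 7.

v_post = -1.9989

step 1: x_pred=-0.6194  r=-3.3606  x^+=-2.3300  v^+=-1.9104  a^+=-1.8153
step 2: x_pred=-3.8633  r=9.1733  x^+=0.8059  v^+=4.2436  a^+=5.1052
step 3: x_pred=4.4182  r=-7.8882  x^+=0.4031  v^+=1.1492  a^+=-0.8458
step 4: x_pred=0.9530  r=-1.8430  x^+=0.0149  v^+=-0.8377  a^+=-2.2362
step 5: x_pred=-0.9343  r=4.0943  x^+=1.1497  v^+=1.0248  a^+=0.8526
step 6: x_pred=1.9490  r=1.5410  x^+=2.7334  v^+=2.7763  a^+=2.0152
step 7: x_pred=4.8420  r=-7.5920  x^+=0.9777  v^+=-1.9989  a^+=-3.7124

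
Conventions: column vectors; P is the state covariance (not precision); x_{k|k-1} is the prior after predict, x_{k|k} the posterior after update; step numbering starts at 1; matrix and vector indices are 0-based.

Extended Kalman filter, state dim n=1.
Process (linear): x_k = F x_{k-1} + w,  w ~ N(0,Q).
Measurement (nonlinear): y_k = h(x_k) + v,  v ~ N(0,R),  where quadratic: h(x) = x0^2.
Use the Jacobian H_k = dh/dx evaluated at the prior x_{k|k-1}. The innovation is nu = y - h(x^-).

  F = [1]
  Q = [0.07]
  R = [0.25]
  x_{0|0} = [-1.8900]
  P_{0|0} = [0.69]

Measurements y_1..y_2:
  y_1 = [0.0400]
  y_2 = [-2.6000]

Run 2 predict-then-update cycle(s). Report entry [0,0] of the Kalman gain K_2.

step 1: x^-=[-1.8900]  P^-=[0.7600]  H_jac=[-3.7800]  S=[11.1092]  K=[-0.2586]  nu=[-3.5321]  x^+=[-0.9766]  P^+=[0.0171]
step 2: x^-=[-0.9766]  P^-=[0.0871]  H_jac=[-1.9532]  S=[0.5823]  K=[-0.2922]  nu=[-3.5538]  x^+=[0.0617]  P^+=[0.0374]

K[0,0] = -0.2922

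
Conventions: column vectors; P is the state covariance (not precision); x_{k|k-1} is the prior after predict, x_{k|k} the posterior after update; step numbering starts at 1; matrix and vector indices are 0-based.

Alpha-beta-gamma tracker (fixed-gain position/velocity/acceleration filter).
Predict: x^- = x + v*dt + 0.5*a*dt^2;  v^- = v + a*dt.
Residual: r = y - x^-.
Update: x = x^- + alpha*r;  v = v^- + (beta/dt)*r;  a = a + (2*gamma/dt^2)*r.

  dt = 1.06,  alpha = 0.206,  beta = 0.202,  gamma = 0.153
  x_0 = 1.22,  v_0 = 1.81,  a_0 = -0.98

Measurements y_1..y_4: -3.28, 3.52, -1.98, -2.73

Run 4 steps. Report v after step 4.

v_post = -4.1631

step 1: x_pred=2.5880  r=-5.8680  x^+=1.3792  v^+=-0.3470  a^+=-2.5781
step 2: x_pred=-0.4370  r=3.9570  x^+=0.3781  v^+=-2.3258  a^+=-1.5004
step 3: x_pred=-2.9301  r=0.9501  x^+=-2.7344  v^+=-3.7352  a^+=-1.2417
step 4: x_pred=-7.3913  r=4.6613  x^+=-6.4310  v^+=-4.1631  a^+=0.0278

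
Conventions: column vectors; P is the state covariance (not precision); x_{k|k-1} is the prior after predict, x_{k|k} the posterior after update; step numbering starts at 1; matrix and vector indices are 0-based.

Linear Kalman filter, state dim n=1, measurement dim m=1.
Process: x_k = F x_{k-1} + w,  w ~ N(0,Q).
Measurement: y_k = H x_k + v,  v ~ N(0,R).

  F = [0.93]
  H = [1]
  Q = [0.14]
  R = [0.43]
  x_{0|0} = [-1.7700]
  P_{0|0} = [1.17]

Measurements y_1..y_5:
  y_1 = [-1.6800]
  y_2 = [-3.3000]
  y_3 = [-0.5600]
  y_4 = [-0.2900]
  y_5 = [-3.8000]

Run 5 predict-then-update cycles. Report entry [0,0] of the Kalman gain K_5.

K[0,0] = 0.4049

step 1: x^-=[-1.6461]  P^-=[1.1519]  S=[1.5819]  K=[0.7282]  nu=[-0.0339]  x^+=[-1.6708]  P^+=[0.3131]
step 2: x^-=[-1.5538]  P^-=[0.4108]  S=[0.8408]  K=[0.4886]  nu=[-1.7462]  x^+=[-2.4070]  P^+=[0.2101]
step 3: x^-=[-2.2385]  P^-=[0.3217]  S=[0.7517]  K=[0.4280]  nu=[1.6785]  x^+=[-1.5202]  P^+=[0.1840]
step 4: x^-=[-1.4137]  P^-=[0.2992]  S=[0.7292]  K=[0.4103]  nu=[1.1237]  x^+=[-0.9527]  P^+=[0.1764]
step 5: x^-=[-0.8860]  P^-=[0.2926]  S=[0.7226]  K=[0.4049]  nu=[-2.9140]  x^+=[-2.0659]  P^+=[0.1741]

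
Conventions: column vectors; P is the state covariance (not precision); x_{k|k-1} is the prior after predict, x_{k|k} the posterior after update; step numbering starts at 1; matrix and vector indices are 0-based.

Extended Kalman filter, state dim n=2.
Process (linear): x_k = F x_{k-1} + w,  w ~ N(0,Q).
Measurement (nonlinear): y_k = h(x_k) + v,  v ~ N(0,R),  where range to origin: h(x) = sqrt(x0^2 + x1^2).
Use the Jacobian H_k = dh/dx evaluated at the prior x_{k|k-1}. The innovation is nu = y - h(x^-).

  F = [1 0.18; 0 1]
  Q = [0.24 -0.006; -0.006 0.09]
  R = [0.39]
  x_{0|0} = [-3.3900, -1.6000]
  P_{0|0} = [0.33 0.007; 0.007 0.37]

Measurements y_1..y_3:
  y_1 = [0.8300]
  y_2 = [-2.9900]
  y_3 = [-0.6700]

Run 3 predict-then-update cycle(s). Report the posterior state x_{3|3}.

step 1: x^-=[-3.6780, -1.6000]  P^-=[0.5845 0.0676; 0.0676 0.4600]  H_jac=[-0.9170 -0.3989]  S=[1.0042]  K=[-0.5606; -0.2445]  nu=[-3.1809]  x^+=[-1.8947, -0.8223]  P^+=[0.2689 -0.0700; -0.0700 0.4000]
step 2: x^-=[-2.0427, -0.8223]  P^-=[0.4967 -0.0040; -0.0040 0.4900]  H_jac=[-0.9276 -0.3735]  S=[0.8829]  K=[-0.5201; -0.2030]  nu=[-5.1920]  x^+=[0.6577, 0.2317]  P^+=[0.2578 -0.0973; -0.0973 0.4536]
step 3: x^-=[0.6994, 0.2317]  P^-=[0.4775 -0.0216; -0.0216 0.5436]  H_jac=[0.9493 0.3145]  S=[0.8611]  K=[0.5185; 0.1747]  nu=[-1.4068]  x^+=[-0.0300, -0.0141]  P^+=[0.2460 -0.0996; -0.0996 0.5173]

x_post = [-0.0300, -0.0141]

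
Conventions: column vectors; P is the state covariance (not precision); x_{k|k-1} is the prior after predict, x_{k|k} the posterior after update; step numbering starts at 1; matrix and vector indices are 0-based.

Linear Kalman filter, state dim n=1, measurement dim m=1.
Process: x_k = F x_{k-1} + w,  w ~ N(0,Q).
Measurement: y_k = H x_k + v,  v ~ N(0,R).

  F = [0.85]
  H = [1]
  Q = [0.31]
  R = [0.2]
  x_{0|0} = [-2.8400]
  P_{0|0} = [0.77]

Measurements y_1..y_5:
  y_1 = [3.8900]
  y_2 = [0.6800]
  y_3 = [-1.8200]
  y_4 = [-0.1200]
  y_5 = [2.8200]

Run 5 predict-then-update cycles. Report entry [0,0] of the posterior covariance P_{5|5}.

step 1: x^-=[-2.4140]  P^-=[0.8663]  S=[1.0663]  K=[0.8124]  nu=[6.3040]  x^+=[2.7076]  P^+=[0.1625]
step 2: x^-=[2.3015]  P^-=[0.4274]  S=[0.6274]  K=[0.6812]  nu=[-1.6215]  x^+=[1.1969]  P^+=[0.1362]
step 3: x^-=[1.0174]  P^-=[0.4084]  S=[0.6084]  K=[0.6713]  nu=[-2.8374]  x^+=[-0.8873]  P^+=[0.1343]
step 4: x^-=[-0.7542]  P^-=[0.4070]  S=[0.6070]  K=[0.6705]  nu=[0.6342]  x^+=[-0.3290]  P^+=[0.1341]
step 5: x^-=[-0.2796]  P^-=[0.4069]  S=[0.6069]  K=[0.6705]  nu=[3.0996]  x^+=[1.7985]  P^+=[0.1341]

P_post[0,0] = 0.1341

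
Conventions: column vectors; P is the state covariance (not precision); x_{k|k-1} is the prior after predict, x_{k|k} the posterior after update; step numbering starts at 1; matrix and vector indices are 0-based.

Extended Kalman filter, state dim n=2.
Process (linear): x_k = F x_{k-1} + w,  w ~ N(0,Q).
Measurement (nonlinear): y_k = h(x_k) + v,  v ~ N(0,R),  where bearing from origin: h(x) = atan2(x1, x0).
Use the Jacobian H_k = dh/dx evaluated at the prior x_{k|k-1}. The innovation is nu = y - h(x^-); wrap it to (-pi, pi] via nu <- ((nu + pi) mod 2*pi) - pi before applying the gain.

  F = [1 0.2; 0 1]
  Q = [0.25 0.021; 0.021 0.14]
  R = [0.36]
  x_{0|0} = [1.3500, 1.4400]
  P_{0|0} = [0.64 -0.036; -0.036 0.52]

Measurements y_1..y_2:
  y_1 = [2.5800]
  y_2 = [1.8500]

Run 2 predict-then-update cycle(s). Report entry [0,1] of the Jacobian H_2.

H_jac[0,1] = 0.1920

step 1: x^-=[1.6380, 1.4400]  P^-=[0.8964 0.0890; 0.0890 0.6600]  H_jac=[-0.3027 0.3444]  S=[0.5019]  K=[-0.4797; 0.3992]  nu=[1.8588]  x^+=[0.7464, 2.1820]  P^+=[0.7809 0.1851; 0.1851 0.5800]
step 2: x^-=[1.1828, 2.1820]  P^-=[1.1282 0.3221; 0.3221 0.7200]  H_jac=[-0.3542 0.1920]  S=[0.4843]  K=[-0.6975; 0.0499]  nu=[0.7759]  x^+=[0.6416, 2.2207]  P^+=[0.8926 0.3389; 0.3389 0.7188]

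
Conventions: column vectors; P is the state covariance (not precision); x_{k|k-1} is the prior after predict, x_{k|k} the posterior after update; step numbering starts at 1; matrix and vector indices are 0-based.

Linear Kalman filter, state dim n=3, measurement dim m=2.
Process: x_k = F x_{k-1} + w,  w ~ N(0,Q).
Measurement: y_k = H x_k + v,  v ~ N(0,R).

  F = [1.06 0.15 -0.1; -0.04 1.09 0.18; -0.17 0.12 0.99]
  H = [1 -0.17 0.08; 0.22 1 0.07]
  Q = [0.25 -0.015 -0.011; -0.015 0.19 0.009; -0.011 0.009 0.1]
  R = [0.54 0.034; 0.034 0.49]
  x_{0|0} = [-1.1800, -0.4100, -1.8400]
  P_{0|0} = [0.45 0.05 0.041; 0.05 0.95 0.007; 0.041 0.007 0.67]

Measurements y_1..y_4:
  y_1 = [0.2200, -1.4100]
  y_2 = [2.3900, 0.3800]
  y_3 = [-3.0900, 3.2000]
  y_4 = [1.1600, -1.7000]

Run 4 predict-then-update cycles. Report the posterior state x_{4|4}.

x_post = [0.3403, -0.2241, -1.2034]

step 1: x^-=[-1.1283, -0.7309, -1.6702]  P^-=[0.7907 0.1741 -0.0916; 0.1741 1.3389 0.2510; -0.0916 0.2510 0.7692]  S=[1.2937 0.1613; 0.1613 1.9799]  K=[0.5669 0.1264; -0.1149 0.7138; -0.0749 0.1499]  nu=[1.3577, -0.3140]  x^+=[-0.3983, -1.1110, -1.8189]  P^+=[0.3202 0.0168 -0.0863; 0.0168 0.3394 0.0394; -0.0863 0.0394 0.7210]
step 2: x^-=[-0.4069, -1.5224, -1.8664]  P^-=[0.6471 0.0132 -0.2189; 0.0132 0.6324 0.2303; -0.2189 0.2303 0.8586]  S=[1.1651 0.0829; 0.0829 1.1892]  K=[0.5327 0.0808; -0.1046 0.5551; -0.1779 0.2161]  nu=[2.6874, 2.1226]  x^+=[1.1961, -0.6254, -1.8858]  P^+=[0.3016 0.0010 -0.1376; 0.0010 0.2629 0.0760; -0.1376 0.0760 0.7725]
step 3: x^-=[1.3627, -1.0690, -2.1454]  P^-=[0.6297 -0.0306 -0.2734; -0.0306 0.5596 0.2763; -0.2734 0.2763 0.9340]  S=[1.1510 0.0480; 0.0480 1.1014]  K=[0.5302 0.0575; -0.1119 0.5244; -0.2245 0.2654]  nu=[-4.4628, 4.1194]  x^+=[-0.7667, 1.5906, -0.0504]  P^+=[0.2996 -0.0086 -0.1593; -0.0086 0.2479 0.1012; -0.1593 0.1012 0.8042]
step 4: x^-=[-0.5691, 1.7554, 0.2713]  P^-=[0.6282 -0.0508 -0.2971; -0.0508 0.5538 0.3109; -0.2971 0.3109 0.9784]  S=[1.1518 0.0298; 0.0298 1.0911]  K=[0.5311 0.0466; -0.1177 0.5205; -0.2435 0.2945]  nu=[2.0058, -3.3492]  x^+=[0.3403, -0.2241, -1.2034]  P^+=[0.2995 -0.0133 -0.1674; -0.0133 0.2459 0.1155; -0.1674 0.1155 0.8198]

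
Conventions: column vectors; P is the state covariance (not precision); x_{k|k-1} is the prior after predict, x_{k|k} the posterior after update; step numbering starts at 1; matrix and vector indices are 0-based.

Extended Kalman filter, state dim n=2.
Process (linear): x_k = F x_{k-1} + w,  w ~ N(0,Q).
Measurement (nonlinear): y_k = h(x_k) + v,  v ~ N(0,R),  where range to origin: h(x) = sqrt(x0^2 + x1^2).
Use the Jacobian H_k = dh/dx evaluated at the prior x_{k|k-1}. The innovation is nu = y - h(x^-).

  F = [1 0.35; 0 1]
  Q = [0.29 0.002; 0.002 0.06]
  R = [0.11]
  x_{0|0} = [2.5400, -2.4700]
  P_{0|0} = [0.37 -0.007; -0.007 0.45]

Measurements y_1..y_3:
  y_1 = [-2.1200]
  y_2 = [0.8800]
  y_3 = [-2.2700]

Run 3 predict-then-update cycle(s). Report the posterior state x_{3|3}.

step 1: x^-=[1.6755, -2.4700]  P^-=[0.7102 0.1525; 0.1525 0.5100]  H_jac=[0.5614 -0.8276]  S=[0.5414]  K=[0.5033; -0.6214]  nu=[-5.1047]  x^+=[-0.8937, 0.7022]  P^+=[0.5731 0.3218; 0.3218 0.3009]
step 2: x^-=[-0.6480, 0.7022]  P^-=[1.1252 0.4292; 0.4292 0.3609]  H_jac=[-0.6781 0.7349]  S=[0.3946]  K=[-1.1344; -0.0653]  nu=[-0.0755]  x^+=[-0.5623, 0.7072]  P^+=[0.6174 0.3999; 0.3999 0.3592]
step 3: x^-=[-0.3148, 0.7072]  P^-=[1.2314 0.5276; 0.5276 0.4192]  H_jac=[-0.4067 0.9136]  S=[0.2715]  K=[-0.0691; 0.6203]  nu=[-3.0441]  x^+=[-0.1046, -1.1812]  P^+=[1.2301 0.5393; 0.5393 0.3148]

x_post = [-0.1046, -1.1812]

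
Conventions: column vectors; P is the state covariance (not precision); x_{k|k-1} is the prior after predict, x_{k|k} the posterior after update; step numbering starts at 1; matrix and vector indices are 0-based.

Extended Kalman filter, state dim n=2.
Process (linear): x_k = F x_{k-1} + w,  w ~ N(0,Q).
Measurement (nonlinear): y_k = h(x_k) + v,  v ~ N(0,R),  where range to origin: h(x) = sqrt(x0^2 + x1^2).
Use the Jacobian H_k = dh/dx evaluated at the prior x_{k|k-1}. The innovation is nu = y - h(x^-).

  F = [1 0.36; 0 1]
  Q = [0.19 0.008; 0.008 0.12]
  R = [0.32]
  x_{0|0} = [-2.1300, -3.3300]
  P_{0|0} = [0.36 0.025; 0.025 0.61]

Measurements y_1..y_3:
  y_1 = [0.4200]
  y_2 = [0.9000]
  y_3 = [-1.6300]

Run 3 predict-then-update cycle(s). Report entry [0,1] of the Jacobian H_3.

step 1: x^-=[-3.3288, -3.3300]  P^-=[0.6471 0.2526; 0.2526 0.7300]  H_jac=[-0.7070 -0.7072]  S=[1.2611]  K=[-0.5044; -0.5510]  nu=[-4.2885]  x^+=[-1.1658, -0.9671]  P^+=[0.3262 -0.0979; -0.0979 0.3471]
step 2: x^-=[-1.5139, -0.9671]  P^-=[0.4907 0.0351; 0.0351 0.4671]  H_jac=[-0.8427 -0.5384]  S=[0.8357]  K=[-0.5174; -0.3363]  nu=[-0.8965]  x^+=[-1.0501, -0.6656]  P^+=[0.2670 -0.1103; -0.1103 0.3726]
step 3: x^-=[-1.2897, -0.6656]  P^-=[0.4258 0.0318; 0.0318 0.4926]  H_jac=[-0.8886 -0.4586]  S=[0.7858]  K=[-0.5001; -0.3235]  nu=[-3.0813]  x^+=[0.2513, 0.3311]  P^+=[0.2293 -0.0953; -0.0953 0.4104]

H_jac[0,1] = -0.4586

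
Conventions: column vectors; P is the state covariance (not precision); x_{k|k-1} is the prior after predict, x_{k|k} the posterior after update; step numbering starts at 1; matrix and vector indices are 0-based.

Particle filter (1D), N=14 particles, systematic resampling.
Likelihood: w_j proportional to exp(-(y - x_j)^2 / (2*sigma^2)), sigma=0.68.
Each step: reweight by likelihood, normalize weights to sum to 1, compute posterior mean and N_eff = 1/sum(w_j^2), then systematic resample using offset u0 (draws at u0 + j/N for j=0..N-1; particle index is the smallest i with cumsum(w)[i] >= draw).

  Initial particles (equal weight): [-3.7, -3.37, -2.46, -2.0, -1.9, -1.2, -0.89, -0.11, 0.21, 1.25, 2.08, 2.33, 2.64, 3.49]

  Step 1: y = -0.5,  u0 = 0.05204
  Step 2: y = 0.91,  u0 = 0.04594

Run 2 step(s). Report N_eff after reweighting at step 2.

step 1: w=[0.0000, 0.0000, 0.0050, 0.0281, 0.0384, 0.1883, 0.2714, 0.2714, 0.1855, 0.0117, 0.0002, 0.0001, 0.0000, 0.0000]  mean=-0.5848  Neff=4.5549  idx=[4, 5, 5, 6, 6, 6, 6, 7, 7, 7, 7, 8, 8, 8]
step 2: w=[0.0001, 0.0025, 0.0025, 0.0094, 0.0094, 0.0094, 0.0094, 0.1014, 0.1014, 0.1014, 0.1014, 0.1839, 0.1839, 0.1839]  mean=0.0316  Neff=6.9961  idx=[7, 7, 8, 9, 9, 10, 11, 11, 11, 12, 12, 13, 13, 13]

N_eff = 6.9961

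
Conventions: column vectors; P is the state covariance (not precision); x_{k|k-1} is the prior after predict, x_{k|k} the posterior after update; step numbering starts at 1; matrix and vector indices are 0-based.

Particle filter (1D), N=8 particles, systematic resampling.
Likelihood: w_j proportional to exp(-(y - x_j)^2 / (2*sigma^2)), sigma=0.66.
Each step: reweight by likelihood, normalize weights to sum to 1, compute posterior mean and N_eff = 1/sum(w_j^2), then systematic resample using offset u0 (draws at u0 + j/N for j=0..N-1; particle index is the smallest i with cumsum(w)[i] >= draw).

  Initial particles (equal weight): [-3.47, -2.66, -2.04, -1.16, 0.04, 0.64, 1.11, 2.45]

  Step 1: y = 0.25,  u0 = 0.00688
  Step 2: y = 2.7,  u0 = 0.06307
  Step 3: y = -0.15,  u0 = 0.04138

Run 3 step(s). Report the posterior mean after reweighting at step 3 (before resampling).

step 1: w=[0.0000, 0.0000, 0.0010, 0.0439, 0.4086, 0.3609, 0.1839, 0.0017]  mean=0.4024  Neff=3.0035  idx=[3, 4, 4, 4, 5, 5, 5, 6]
step 2: w=[0.0000, 0.0038, 0.0038, 0.0038, 0.0973, 0.0973, 0.0973, 0.6969]  mean=0.9607  Neff=1.9453  idx=[4, 5, 7, 7, 7, 7, 7, 7]
step 3: w=[0.2509, 0.2509, 0.0830, 0.0830, 0.0830, 0.0830, 0.0830, 0.0830]  mean=0.8741  Neff=5.9780  idx=[0, 0, 1, 1, 2, 3, 5, 6]

post_mean = 0.8741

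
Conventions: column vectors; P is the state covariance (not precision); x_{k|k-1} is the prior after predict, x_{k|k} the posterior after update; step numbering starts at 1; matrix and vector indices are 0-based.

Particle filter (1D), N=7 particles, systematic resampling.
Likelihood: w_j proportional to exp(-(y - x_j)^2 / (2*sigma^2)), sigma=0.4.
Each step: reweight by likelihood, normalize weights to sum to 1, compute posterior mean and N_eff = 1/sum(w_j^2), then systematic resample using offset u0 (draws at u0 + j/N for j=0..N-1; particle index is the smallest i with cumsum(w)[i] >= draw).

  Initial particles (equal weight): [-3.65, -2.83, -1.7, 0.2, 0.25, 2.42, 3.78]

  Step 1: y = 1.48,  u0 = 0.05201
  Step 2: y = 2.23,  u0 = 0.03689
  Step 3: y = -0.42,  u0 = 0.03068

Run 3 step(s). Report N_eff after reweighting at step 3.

N_eff = 7.0000

step 1: w=[0.0000, 0.0000, 0.0000, 0.0766, 0.1134, 0.8101, 0.0000]  mean=2.0040  Neff=1.4817  idx=[3, 5, 5, 5, 5, 5, 5]
step 2: w=[0.0000, 0.1667, 0.1667, 0.1667, 0.1667, 0.1667, 0.1667]  mean=2.4200  Neff=6.0000  idx=[1, 2, 2, 3, 4, 5, 6]
step 3: w=[0.1429, 0.1429, 0.1429, 0.1429, 0.1429, 0.1429, 0.1429]  mean=2.4200  Neff=7.0000  idx=[0, 1, 2, 3, 4, 5, 6]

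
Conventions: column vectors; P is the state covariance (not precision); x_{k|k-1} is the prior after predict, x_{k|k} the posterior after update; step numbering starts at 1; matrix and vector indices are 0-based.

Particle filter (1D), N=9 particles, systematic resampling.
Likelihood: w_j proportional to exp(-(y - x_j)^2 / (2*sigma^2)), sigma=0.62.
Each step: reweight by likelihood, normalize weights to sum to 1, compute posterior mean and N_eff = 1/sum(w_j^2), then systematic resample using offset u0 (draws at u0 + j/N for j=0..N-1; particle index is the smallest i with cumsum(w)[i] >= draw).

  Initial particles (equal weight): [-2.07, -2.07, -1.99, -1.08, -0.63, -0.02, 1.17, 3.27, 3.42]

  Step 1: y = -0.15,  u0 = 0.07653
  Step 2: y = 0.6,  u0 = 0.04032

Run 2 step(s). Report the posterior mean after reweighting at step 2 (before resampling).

post_mean = 0.1210

step 1: w=[0.0038, 0.0038, 0.0056, 0.1492, 0.3405, 0.4495, 0.0476, 0.0000, 0.0000]  mean=-0.3558  Neff=2.9193  idx=[3, 4, 4, 4, 5, 5, 5, 5, 6]
step 2: w=[0.0072, 0.0396, 0.0396, 0.0396, 0.1720, 0.1720, 0.1720, 0.1720, 0.1858]  mean=0.1210  Neff=6.3431  idx=[1, 4, 4, 5, 6, 6, 7, 8, 8]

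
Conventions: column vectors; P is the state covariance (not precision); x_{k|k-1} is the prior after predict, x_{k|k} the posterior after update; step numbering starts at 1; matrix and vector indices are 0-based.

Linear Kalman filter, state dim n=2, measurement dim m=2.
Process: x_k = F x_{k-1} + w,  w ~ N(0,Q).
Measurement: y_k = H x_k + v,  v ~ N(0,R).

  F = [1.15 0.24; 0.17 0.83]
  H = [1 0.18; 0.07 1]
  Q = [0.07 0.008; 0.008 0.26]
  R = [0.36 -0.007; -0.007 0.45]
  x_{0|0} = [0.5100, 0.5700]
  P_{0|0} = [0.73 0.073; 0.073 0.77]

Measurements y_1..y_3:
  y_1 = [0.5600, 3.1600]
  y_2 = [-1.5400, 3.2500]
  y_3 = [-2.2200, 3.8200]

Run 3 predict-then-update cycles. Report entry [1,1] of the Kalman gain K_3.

step 1: x^-=[0.7233, 0.5598]  P^-=[1.1201 0.3768; 0.3768 0.8322]  S=[1.6427 0.6027; 0.6027 1.3404]  K=[0.7168 0.0173; 0.1024 0.5944]  nu=[-0.2641, 2.5496]  x^+=[0.5780, 2.0483]  P^+=[0.2607 -0.0155; -0.0155 0.2679]
step 2: x^-=[1.1563, 1.7984]  P^-=[0.4217 0.0969; 0.0969 0.4477]  S=[0.8311 0.2012; 0.2012 0.9133]  K=[0.5228 0.0232; 0.0983 0.4759]  nu=[-3.0200, 1.3707]  x^+=[-0.3905, 2.1538]  P^+=[0.1892 -0.0064; -0.0064 0.2139]
step 3: x^-=[0.0678, 1.7213]  P^-=[0.3290 0.0812; 0.0812 0.4110]  S=[0.7315 0.1722; 0.1722 0.8740]  K=[0.4631 0.0280; 0.1047 0.4561]  nu=[-2.5976, 2.0940]  x^+=[-1.0766, 2.4044]  P^+=[0.1669 -0.0023; -0.0023 0.2047]

K[1,1] = 0.4561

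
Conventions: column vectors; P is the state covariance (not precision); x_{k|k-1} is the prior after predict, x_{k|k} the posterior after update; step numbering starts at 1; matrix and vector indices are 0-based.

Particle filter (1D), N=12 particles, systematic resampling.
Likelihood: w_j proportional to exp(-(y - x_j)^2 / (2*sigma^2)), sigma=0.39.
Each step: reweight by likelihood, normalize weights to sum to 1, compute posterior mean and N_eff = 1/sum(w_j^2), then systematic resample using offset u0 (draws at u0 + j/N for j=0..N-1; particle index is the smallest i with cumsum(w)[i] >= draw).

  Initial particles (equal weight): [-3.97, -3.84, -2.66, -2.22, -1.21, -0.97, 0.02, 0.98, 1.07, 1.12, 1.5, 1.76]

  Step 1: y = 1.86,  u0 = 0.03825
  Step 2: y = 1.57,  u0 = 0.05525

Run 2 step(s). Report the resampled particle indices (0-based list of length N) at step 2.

resampled_idx = [1, 2, 3, 4, 5, 5, 6, 7, 8, 9, 10, 11]

step 1: w=[0.0000, 0.0000, 0.0000, 0.0000, 0.0000, 0.0000, 0.0000, 0.0393, 0.0645, 0.0829, 0.3277, 0.4855]  mean=1.5465  Neff=2.8113  idx=[7, 9, 10, 10, 10, 10, 11, 11, 11, 11, 11, 11]
step 2: w=[0.0315, 0.0509, 0.0975, 0.0975, 0.0975, 0.0975, 0.0880, 0.0880, 0.0880, 0.0880, 0.0880, 0.0880]  mean=1.6015  Neff=11.3644  idx=[1, 2, 3, 4, 5, 5, 6, 7, 8, 9, 10, 11]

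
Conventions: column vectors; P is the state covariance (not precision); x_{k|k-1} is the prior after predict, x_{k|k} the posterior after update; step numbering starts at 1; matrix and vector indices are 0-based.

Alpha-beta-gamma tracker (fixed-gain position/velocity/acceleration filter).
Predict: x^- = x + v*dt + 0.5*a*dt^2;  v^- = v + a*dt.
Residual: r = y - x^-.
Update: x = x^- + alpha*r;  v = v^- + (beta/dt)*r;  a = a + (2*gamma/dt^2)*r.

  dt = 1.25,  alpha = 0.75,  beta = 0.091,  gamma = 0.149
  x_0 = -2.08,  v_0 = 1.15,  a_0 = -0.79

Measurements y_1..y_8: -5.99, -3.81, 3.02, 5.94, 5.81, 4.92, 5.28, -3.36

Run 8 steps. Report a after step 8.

a_post = -3.6602

step 1: x_pred=-1.2597  r=-4.7303  x^+=-4.8074  v^+=-0.1819  a^+=-1.6922
step 2: x_pred=-6.3568  r=2.5468  x^+=-4.4467  v^+=-2.1117  a^+=-1.2064
step 3: x_pred=-8.0288  r=11.0488  x^+=0.2578  v^+=-2.8154  a^+=0.9008
step 4: x_pred=-2.5577  r=8.4977  x^+=3.8156  v^+=-1.0708  a^+=2.5215
step 5: x_pred=4.4470  r=1.3630  x^+=5.4693  v^+=2.1803  a^+=2.7814
step 6: x_pred=10.3676  r=-5.4476  x^+=6.2819  v^+=5.2605  a^+=1.7424
step 7: x_pred=14.2188  r=-8.9388  x^+=7.5147  v^+=6.7878  a^+=0.0376
step 8: x_pred=16.0288  r=-19.3888  x^+=1.4872  v^+=5.4233  a^+=-3.6602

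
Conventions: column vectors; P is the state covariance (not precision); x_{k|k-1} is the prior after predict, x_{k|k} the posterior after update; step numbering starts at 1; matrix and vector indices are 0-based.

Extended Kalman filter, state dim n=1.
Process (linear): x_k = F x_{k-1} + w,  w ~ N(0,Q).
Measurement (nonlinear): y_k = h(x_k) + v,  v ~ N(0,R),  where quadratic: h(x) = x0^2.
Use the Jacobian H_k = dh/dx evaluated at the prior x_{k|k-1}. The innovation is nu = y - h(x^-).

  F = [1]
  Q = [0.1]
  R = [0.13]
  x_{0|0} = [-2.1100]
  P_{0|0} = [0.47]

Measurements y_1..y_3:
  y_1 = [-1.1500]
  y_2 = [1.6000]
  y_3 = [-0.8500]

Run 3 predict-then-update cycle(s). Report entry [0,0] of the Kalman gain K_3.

K[0,0] = -0.3553

step 1: x^-=[-2.1100]  P^-=[0.5700]  H_jac=[-4.2200]  S=[10.2808]  K=[-0.2340]  nu=[-5.6021]  x^+=[-0.7993]  P^+=[0.0072]
step 2: x^-=[-0.7993]  P^-=[0.1072]  H_jac=[-1.5985]  S=[0.4040]  K=[-0.4242]  nu=[0.9612]  x^+=[-1.2070]  P^+=[0.0345]
step 3: x^-=[-1.2070]  P^-=[0.1345]  H_jac=[-2.4141]  S=[0.9139]  K=[-0.3553]  nu=[-2.3070]  x^+=[-0.3874]  P^+=[0.0191]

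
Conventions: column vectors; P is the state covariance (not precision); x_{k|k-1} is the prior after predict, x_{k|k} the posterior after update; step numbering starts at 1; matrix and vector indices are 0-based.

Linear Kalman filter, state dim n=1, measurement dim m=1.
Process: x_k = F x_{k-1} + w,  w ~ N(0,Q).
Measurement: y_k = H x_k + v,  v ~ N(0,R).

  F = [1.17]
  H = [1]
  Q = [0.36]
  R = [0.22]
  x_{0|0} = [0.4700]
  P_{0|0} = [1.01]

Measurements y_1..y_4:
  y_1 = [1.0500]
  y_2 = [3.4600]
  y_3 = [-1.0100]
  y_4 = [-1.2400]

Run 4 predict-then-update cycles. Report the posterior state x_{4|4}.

step 1: x^-=[0.5499]  P^-=[1.7426]  S=[1.9626]  K=[0.8879]  nu=[0.5001]  x^+=[0.9939]  P^+=[0.1953]
step 2: x^-=[1.1629]  P^-=[0.6274]  S=[0.8474]  K=[0.7404]  nu=[2.2971]  x^+=[2.8636]  P^+=[0.1629]
step 3: x^-=[3.3505]  P^-=[0.5830]  S=[0.8030]  K=[0.7260]  nu=[-4.3605]  x^+=[0.1847]  P^+=[0.1597]
step 4: x^-=[0.2161]  P^-=[0.5786]  S=[0.7986]  K=[0.7245]  nu=[-1.4561]  x^+=[-0.8389]  P^+=[0.1594]

x_post = [-0.8389]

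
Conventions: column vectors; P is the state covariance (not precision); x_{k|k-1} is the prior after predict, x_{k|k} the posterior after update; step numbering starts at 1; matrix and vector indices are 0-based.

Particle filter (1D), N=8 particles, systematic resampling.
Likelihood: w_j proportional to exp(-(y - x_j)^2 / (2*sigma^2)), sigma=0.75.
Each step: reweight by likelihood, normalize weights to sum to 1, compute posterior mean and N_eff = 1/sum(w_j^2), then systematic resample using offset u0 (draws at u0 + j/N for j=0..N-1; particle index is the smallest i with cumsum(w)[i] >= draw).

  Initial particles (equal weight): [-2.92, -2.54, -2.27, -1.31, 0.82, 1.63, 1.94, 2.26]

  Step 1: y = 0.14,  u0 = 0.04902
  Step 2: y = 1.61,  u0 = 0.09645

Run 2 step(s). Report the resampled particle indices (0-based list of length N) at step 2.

resampled_idx = [1, 2, 3, 4, 6, 6, 7, 7]

step 1: w=[0.0002, 0.0016, 0.0055, 0.1486, 0.6384, 0.1338, 0.0541, 0.0177]  mean=0.6746  Neff=2.2180  idx=[3, 4, 4, 4, 4, 4, 5, 5]
step 2: w=[0.0001, 0.1179, 0.1179, 0.1179, 0.1179, 0.1179, 0.2052, 0.2052]  mean=1.1522  Neff=6.5051  idx=[1, 2, 3, 4, 6, 6, 7, 7]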